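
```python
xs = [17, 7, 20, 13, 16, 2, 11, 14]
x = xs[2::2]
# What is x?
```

xs has length 8. The slice xs[2::2] selects indices [2, 4, 6] (2->20, 4->16, 6->11), giving [20, 16, 11].

[20, 16, 11]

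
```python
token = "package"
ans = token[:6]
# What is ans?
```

token has length 7. The slice token[:6] selects indices [0, 1, 2, 3, 4, 5] (0->'p', 1->'a', 2->'c', 3->'k', 4->'a', 5->'g'), giving 'packag'.

'packag'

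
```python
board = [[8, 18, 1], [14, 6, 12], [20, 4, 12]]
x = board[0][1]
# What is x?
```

board[0] = [8, 18, 1]. Taking column 1 of that row yields 18.

18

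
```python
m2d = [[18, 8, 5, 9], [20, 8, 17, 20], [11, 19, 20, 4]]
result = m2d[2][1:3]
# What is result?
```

m2d[2] = [11, 19, 20, 4]. m2d[2] has length 4. The slice m2d[2][1:3] selects indices [1, 2] (1->19, 2->20), giving [19, 20].

[19, 20]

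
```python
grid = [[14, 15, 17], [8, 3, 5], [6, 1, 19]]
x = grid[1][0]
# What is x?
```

grid[1] = [8, 3, 5]. Taking column 0 of that row yields 8.

8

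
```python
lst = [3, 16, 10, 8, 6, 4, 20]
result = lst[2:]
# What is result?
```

lst has length 7. The slice lst[2:] selects indices [2, 3, 4, 5, 6] (2->10, 3->8, 4->6, 5->4, 6->20), giving [10, 8, 6, 4, 20].

[10, 8, 6, 4, 20]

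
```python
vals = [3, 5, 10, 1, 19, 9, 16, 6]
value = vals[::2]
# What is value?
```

vals has length 8. The slice vals[::2] selects indices [0, 2, 4, 6] (0->3, 2->10, 4->19, 6->16), giving [3, 10, 19, 16].

[3, 10, 19, 16]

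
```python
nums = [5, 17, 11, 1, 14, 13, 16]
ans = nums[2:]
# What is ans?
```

nums has length 7. The slice nums[2:] selects indices [2, 3, 4, 5, 6] (2->11, 3->1, 4->14, 5->13, 6->16), giving [11, 1, 14, 13, 16].

[11, 1, 14, 13, 16]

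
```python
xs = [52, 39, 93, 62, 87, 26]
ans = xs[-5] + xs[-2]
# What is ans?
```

xs has length 6. Negative index -5 maps to positive index 6 + (-5) = 1. xs[1] = 39.
xs has length 6. Negative index -2 maps to positive index 6 + (-2) = 4. xs[4] = 87.
Sum: 39 + 87 = 126.

126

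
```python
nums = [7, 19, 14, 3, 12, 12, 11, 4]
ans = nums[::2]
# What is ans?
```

nums has length 8. The slice nums[::2] selects indices [0, 2, 4, 6] (0->7, 2->14, 4->12, 6->11), giving [7, 14, 12, 11].

[7, 14, 12, 11]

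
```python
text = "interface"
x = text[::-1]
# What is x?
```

text has length 9. The slice text[::-1] selects indices [8, 7, 6, 5, 4, 3, 2, 1, 0] (8->'e', 7->'c', 6->'a', 5->'f', 4->'r', 3->'e', 2->'t', 1->'n', 0->'i'), giving 'ecafretni'.

'ecafretni'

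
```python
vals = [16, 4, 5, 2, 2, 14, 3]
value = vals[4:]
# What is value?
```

vals has length 7. The slice vals[4:] selects indices [4, 5, 6] (4->2, 5->14, 6->3), giving [2, 14, 3].

[2, 14, 3]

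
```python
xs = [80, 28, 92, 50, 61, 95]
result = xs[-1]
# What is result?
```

xs has length 6. Negative index -1 maps to positive index 6 + (-1) = 5. xs[5] = 95.

95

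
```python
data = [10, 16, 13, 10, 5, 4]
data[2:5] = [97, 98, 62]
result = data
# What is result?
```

data starts as [10, 16, 13, 10, 5, 4] (length 6). The slice data[2:5] covers indices [2, 3, 4] with values [13, 10, 5]. Replacing that slice with [97, 98, 62] (same length) produces [10, 16, 97, 98, 62, 4].

[10, 16, 97, 98, 62, 4]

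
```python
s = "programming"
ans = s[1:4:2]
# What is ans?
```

s has length 11. The slice s[1:4:2] selects indices [1, 3] (1->'r', 3->'g'), giving 'rg'.

'rg'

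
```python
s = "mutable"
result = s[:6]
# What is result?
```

s has length 7. The slice s[:6] selects indices [0, 1, 2, 3, 4, 5] (0->'m', 1->'u', 2->'t', 3->'a', 4->'b', 5->'l'), giving 'mutabl'.

'mutabl'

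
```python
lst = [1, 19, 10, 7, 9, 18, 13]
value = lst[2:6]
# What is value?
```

lst has length 7. The slice lst[2:6] selects indices [2, 3, 4, 5] (2->10, 3->7, 4->9, 5->18), giving [10, 7, 9, 18].

[10, 7, 9, 18]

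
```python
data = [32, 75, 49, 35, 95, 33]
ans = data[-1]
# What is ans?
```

data has length 6. Negative index -1 maps to positive index 6 + (-1) = 5. data[5] = 33.

33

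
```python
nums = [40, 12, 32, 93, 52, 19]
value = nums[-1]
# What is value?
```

nums has length 6. Negative index -1 maps to positive index 6 + (-1) = 5. nums[5] = 19.

19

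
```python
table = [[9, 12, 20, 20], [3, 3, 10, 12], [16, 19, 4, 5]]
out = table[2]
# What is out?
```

table has 3 rows. Row 2 is [16, 19, 4, 5].

[16, 19, 4, 5]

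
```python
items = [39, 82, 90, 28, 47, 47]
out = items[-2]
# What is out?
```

items has length 6. Negative index -2 maps to positive index 6 + (-2) = 4. items[4] = 47.

47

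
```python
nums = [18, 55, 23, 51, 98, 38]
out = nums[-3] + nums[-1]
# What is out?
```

nums has length 6. Negative index -3 maps to positive index 6 + (-3) = 3. nums[3] = 51.
nums has length 6. Negative index -1 maps to positive index 6 + (-1) = 5. nums[5] = 38.
Sum: 51 + 38 = 89.

89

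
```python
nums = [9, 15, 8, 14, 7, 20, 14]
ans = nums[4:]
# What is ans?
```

nums has length 7. The slice nums[4:] selects indices [4, 5, 6] (4->7, 5->20, 6->14), giving [7, 20, 14].

[7, 20, 14]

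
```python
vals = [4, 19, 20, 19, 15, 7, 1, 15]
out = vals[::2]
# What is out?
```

vals has length 8. The slice vals[::2] selects indices [0, 2, 4, 6] (0->4, 2->20, 4->15, 6->1), giving [4, 20, 15, 1].

[4, 20, 15, 1]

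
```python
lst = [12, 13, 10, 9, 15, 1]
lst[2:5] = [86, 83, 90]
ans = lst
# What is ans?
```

lst starts as [12, 13, 10, 9, 15, 1] (length 6). The slice lst[2:5] covers indices [2, 3, 4] with values [10, 9, 15]. Replacing that slice with [86, 83, 90] (same length) produces [12, 13, 86, 83, 90, 1].

[12, 13, 86, 83, 90, 1]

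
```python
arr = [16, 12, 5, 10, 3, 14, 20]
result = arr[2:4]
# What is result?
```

arr has length 7. The slice arr[2:4] selects indices [2, 3] (2->5, 3->10), giving [5, 10].

[5, 10]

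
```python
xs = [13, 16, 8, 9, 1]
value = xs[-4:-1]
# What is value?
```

xs has length 5. The slice xs[-4:-1] selects indices [1, 2, 3] (1->16, 2->8, 3->9), giving [16, 8, 9].

[16, 8, 9]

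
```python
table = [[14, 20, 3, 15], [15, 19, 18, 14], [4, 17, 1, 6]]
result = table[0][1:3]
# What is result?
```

table[0] = [14, 20, 3, 15]. table[0] has length 4. The slice table[0][1:3] selects indices [1, 2] (1->20, 2->3), giving [20, 3].

[20, 3]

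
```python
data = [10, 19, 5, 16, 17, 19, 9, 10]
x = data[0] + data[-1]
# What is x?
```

data has length 8. data[0] = 10.
data has length 8. Negative index -1 maps to positive index 8 + (-1) = 7. data[7] = 10.
Sum: 10 + 10 = 20.

20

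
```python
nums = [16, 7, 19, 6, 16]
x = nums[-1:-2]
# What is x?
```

nums has length 5. The slice nums[-1:-2] resolves to an empty index range, so the result is [].

[]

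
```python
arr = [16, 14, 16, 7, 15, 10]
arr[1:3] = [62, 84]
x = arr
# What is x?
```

arr starts as [16, 14, 16, 7, 15, 10] (length 6). The slice arr[1:3] covers indices [1, 2] with values [14, 16]. Replacing that slice with [62, 84] (same length) produces [16, 62, 84, 7, 15, 10].

[16, 62, 84, 7, 15, 10]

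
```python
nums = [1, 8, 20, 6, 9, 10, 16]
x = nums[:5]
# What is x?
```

nums has length 7. The slice nums[:5] selects indices [0, 1, 2, 3, 4] (0->1, 1->8, 2->20, 3->6, 4->9), giving [1, 8, 20, 6, 9].

[1, 8, 20, 6, 9]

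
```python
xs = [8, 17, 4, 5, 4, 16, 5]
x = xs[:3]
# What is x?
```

xs has length 7. The slice xs[:3] selects indices [0, 1, 2] (0->8, 1->17, 2->4), giving [8, 17, 4].

[8, 17, 4]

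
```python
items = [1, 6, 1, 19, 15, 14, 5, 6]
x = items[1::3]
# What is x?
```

items has length 8. The slice items[1::3] selects indices [1, 4, 7] (1->6, 4->15, 7->6), giving [6, 15, 6].

[6, 15, 6]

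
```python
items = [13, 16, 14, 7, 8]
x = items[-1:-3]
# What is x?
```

items has length 5. The slice items[-1:-3] resolves to an empty index range, so the result is [].

[]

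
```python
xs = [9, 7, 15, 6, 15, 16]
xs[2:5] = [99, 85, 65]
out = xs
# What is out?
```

xs starts as [9, 7, 15, 6, 15, 16] (length 6). The slice xs[2:5] covers indices [2, 3, 4] with values [15, 6, 15]. Replacing that slice with [99, 85, 65] (same length) produces [9, 7, 99, 85, 65, 16].

[9, 7, 99, 85, 65, 16]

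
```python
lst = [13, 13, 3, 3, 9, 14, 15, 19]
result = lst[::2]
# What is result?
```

lst has length 8. The slice lst[::2] selects indices [0, 2, 4, 6] (0->13, 2->3, 4->9, 6->15), giving [13, 3, 9, 15].

[13, 3, 9, 15]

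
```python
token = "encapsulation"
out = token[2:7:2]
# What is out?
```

token has length 13. The slice token[2:7:2] selects indices [2, 4, 6] (2->'c', 4->'p', 6->'u'), giving 'cpu'.

'cpu'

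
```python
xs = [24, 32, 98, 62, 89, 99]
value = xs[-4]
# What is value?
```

xs has length 6. Negative index -4 maps to positive index 6 + (-4) = 2. xs[2] = 98.

98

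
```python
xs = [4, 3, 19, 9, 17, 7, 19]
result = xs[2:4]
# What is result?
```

xs has length 7. The slice xs[2:4] selects indices [2, 3] (2->19, 3->9), giving [19, 9].

[19, 9]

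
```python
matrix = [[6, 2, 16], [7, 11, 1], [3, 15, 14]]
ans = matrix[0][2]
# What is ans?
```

matrix[0] = [6, 2, 16]. Taking column 2 of that row yields 16.

16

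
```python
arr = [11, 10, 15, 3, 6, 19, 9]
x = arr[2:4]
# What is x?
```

arr has length 7. The slice arr[2:4] selects indices [2, 3] (2->15, 3->3), giving [15, 3].

[15, 3]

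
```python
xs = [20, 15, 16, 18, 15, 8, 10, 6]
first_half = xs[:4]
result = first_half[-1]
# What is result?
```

xs has length 8. The slice xs[:4] selects indices [0, 1, 2, 3] (0->20, 1->15, 2->16, 3->18), giving [20, 15, 16, 18]. So first_half = [20, 15, 16, 18]. Then first_half[-1] = 18.

18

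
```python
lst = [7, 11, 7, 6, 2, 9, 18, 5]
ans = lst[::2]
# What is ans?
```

lst has length 8. The slice lst[::2] selects indices [0, 2, 4, 6] (0->7, 2->7, 4->2, 6->18), giving [7, 7, 2, 18].

[7, 7, 2, 18]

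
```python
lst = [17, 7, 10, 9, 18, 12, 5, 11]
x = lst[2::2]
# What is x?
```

lst has length 8. The slice lst[2::2] selects indices [2, 4, 6] (2->10, 4->18, 6->5), giving [10, 18, 5].

[10, 18, 5]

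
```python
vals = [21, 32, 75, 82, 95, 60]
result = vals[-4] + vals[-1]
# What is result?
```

vals has length 6. Negative index -4 maps to positive index 6 + (-4) = 2. vals[2] = 75.
vals has length 6. Negative index -1 maps to positive index 6 + (-1) = 5. vals[5] = 60.
Sum: 75 + 60 = 135.

135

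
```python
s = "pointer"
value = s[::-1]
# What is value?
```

s has length 7. The slice s[::-1] selects indices [6, 5, 4, 3, 2, 1, 0] (6->'r', 5->'e', 4->'t', 3->'n', 2->'i', 1->'o', 0->'p'), giving 'retniop'.

'retniop'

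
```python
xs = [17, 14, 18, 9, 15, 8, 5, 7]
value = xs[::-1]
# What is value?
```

xs has length 8. The slice xs[::-1] selects indices [7, 6, 5, 4, 3, 2, 1, 0] (7->7, 6->5, 5->8, 4->15, 3->9, 2->18, 1->14, 0->17), giving [7, 5, 8, 15, 9, 18, 14, 17].

[7, 5, 8, 15, 9, 18, 14, 17]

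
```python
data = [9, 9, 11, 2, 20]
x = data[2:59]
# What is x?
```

data has length 5. The slice data[2:59] selects indices [2, 3, 4] (2->11, 3->2, 4->20), giving [11, 2, 20].

[11, 2, 20]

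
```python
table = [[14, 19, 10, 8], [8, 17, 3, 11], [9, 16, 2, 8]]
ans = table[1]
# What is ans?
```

table has 3 rows. Row 1 is [8, 17, 3, 11].

[8, 17, 3, 11]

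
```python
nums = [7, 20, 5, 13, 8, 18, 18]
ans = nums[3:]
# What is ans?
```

nums has length 7. The slice nums[3:] selects indices [3, 4, 5, 6] (3->13, 4->8, 5->18, 6->18), giving [13, 8, 18, 18].

[13, 8, 18, 18]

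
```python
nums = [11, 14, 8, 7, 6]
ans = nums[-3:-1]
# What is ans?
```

nums has length 5. The slice nums[-3:-1] selects indices [2, 3] (2->8, 3->7), giving [8, 7].

[8, 7]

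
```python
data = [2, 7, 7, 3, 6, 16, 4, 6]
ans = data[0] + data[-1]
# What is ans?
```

data has length 8. data[0] = 2.
data has length 8. Negative index -1 maps to positive index 8 + (-1) = 7. data[7] = 6.
Sum: 2 + 6 = 8.

8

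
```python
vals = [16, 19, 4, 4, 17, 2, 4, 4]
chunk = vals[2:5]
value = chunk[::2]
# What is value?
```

vals has length 8. The slice vals[2:5] selects indices [2, 3, 4] (2->4, 3->4, 4->17), giving [4, 4, 17]. So chunk = [4, 4, 17]. chunk has length 3. The slice chunk[::2] selects indices [0, 2] (0->4, 2->17), giving [4, 17].

[4, 17]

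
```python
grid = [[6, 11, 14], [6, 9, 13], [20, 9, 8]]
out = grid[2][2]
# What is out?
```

grid[2] = [20, 9, 8]. Taking column 2 of that row yields 8.

8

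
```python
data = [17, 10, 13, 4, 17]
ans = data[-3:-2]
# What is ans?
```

data has length 5. The slice data[-3:-2] selects indices [2] (2->13), giving [13].

[13]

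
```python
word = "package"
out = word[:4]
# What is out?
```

word has length 7. The slice word[:4] selects indices [0, 1, 2, 3] (0->'p', 1->'a', 2->'c', 3->'k'), giving 'pack'.

'pack'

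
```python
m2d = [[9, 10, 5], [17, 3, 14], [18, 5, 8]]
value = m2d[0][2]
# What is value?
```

m2d[0] = [9, 10, 5]. Taking column 2 of that row yields 5.

5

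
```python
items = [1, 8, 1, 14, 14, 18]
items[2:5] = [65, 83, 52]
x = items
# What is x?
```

items starts as [1, 8, 1, 14, 14, 18] (length 6). The slice items[2:5] covers indices [2, 3, 4] with values [1, 14, 14]. Replacing that slice with [65, 83, 52] (same length) produces [1, 8, 65, 83, 52, 18].

[1, 8, 65, 83, 52, 18]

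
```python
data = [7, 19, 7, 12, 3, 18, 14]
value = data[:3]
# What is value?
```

data has length 7. The slice data[:3] selects indices [0, 1, 2] (0->7, 1->19, 2->7), giving [7, 19, 7].

[7, 19, 7]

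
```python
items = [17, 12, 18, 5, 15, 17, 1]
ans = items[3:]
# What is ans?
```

items has length 7. The slice items[3:] selects indices [3, 4, 5, 6] (3->5, 4->15, 5->17, 6->1), giving [5, 15, 17, 1].

[5, 15, 17, 1]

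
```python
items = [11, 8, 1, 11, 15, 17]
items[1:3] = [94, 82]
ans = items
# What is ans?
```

items starts as [11, 8, 1, 11, 15, 17] (length 6). The slice items[1:3] covers indices [1, 2] with values [8, 1]. Replacing that slice with [94, 82] (same length) produces [11, 94, 82, 11, 15, 17].

[11, 94, 82, 11, 15, 17]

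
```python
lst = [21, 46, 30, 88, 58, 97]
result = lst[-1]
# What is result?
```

lst has length 6. Negative index -1 maps to positive index 6 + (-1) = 5. lst[5] = 97.

97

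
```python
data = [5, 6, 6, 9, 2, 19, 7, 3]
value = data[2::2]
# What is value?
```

data has length 8. The slice data[2::2] selects indices [2, 4, 6] (2->6, 4->2, 6->7), giving [6, 2, 7].

[6, 2, 7]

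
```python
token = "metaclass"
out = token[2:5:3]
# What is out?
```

token has length 9. The slice token[2:5:3] selects indices [2] (2->'t'), giving 't'.

't'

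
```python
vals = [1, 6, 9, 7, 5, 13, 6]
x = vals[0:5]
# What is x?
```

vals has length 7. The slice vals[0:5] selects indices [0, 1, 2, 3, 4] (0->1, 1->6, 2->9, 3->7, 4->5), giving [1, 6, 9, 7, 5].

[1, 6, 9, 7, 5]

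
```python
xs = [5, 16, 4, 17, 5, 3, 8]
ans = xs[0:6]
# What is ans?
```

xs has length 7. The slice xs[0:6] selects indices [0, 1, 2, 3, 4, 5] (0->5, 1->16, 2->4, 3->17, 4->5, 5->3), giving [5, 16, 4, 17, 5, 3].

[5, 16, 4, 17, 5, 3]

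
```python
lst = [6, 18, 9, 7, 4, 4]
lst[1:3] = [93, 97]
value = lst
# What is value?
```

lst starts as [6, 18, 9, 7, 4, 4] (length 6). The slice lst[1:3] covers indices [1, 2] with values [18, 9]. Replacing that slice with [93, 97] (same length) produces [6, 93, 97, 7, 4, 4].

[6, 93, 97, 7, 4, 4]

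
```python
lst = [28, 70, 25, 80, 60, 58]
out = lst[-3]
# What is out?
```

lst has length 6. Negative index -3 maps to positive index 6 + (-3) = 3. lst[3] = 80.

80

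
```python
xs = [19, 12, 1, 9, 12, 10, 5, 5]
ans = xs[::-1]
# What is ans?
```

xs has length 8. The slice xs[::-1] selects indices [7, 6, 5, 4, 3, 2, 1, 0] (7->5, 6->5, 5->10, 4->12, 3->9, 2->1, 1->12, 0->19), giving [5, 5, 10, 12, 9, 1, 12, 19].

[5, 5, 10, 12, 9, 1, 12, 19]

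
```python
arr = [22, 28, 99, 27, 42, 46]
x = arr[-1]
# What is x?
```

arr has length 6. Negative index -1 maps to positive index 6 + (-1) = 5. arr[5] = 46.

46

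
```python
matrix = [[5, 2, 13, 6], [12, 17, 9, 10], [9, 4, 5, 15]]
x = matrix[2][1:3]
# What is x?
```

matrix[2] = [9, 4, 5, 15]. matrix[2] has length 4. The slice matrix[2][1:3] selects indices [1, 2] (1->4, 2->5), giving [4, 5].

[4, 5]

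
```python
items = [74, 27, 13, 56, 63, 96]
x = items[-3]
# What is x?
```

items has length 6. Negative index -3 maps to positive index 6 + (-3) = 3. items[3] = 56.

56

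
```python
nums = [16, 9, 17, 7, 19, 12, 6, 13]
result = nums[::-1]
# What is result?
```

nums has length 8. The slice nums[::-1] selects indices [7, 6, 5, 4, 3, 2, 1, 0] (7->13, 6->6, 5->12, 4->19, 3->7, 2->17, 1->9, 0->16), giving [13, 6, 12, 19, 7, 17, 9, 16].

[13, 6, 12, 19, 7, 17, 9, 16]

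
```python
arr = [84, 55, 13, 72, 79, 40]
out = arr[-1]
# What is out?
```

arr has length 6. Negative index -1 maps to positive index 6 + (-1) = 5. arr[5] = 40.

40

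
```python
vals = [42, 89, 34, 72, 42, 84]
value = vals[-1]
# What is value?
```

vals has length 6. Negative index -1 maps to positive index 6 + (-1) = 5. vals[5] = 84.

84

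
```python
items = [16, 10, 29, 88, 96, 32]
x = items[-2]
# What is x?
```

items has length 6. Negative index -2 maps to positive index 6 + (-2) = 4. items[4] = 96.

96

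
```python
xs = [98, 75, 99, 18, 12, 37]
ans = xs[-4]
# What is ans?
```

xs has length 6. Negative index -4 maps to positive index 6 + (-4) = 2. xs[2] = 99.

99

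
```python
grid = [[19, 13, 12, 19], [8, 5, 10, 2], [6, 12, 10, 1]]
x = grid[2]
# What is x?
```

grid has 3 rows. Row 2 is [6, 12, 10, 1].

[6, 12, 10, 1]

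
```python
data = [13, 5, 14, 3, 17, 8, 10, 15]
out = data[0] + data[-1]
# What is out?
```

data has length 8. data[0] = 13.
data has length 8. Negative index -1 maps to positive index 8 + (-1) = 7. data[7] = 15.
Sum: 13 + 15 = 28.

28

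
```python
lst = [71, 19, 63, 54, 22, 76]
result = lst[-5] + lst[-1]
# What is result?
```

lst has length 6. Negative index -5 maps to positive index 6 + (-5) = 1. lst[1] = 19.
lst has length 6. Negative index -1 maps to positive index 6 + (-1) = 5. lst[5] = 76.
Sum: 19 + 76 = 95.

95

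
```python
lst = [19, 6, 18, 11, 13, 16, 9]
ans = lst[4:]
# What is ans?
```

lst has length 7. The slice lst[4:] selects indices [4, 5, 6] (4->13, 5->16, 6->9), giving [13, 16, 9].

[13, 16, 9]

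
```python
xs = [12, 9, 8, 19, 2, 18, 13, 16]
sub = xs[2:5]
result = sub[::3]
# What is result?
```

xs has length 8. The slice xs[2:5] selects indices [2, 3, 4] (2->8, 3->19, 4->2), giving [8, 19, 2]. So sub = [8, 19, 2]. sub has length 3. The slice sub[::3] selects indices [0] (0->8), giving [8].

[8]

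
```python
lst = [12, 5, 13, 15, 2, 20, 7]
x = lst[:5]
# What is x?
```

lst has length 7. The slice lst[:5] selects indices [0, 1, 2, 3, 4] (0->12, 1->5, 2->13, 3->15, 4->2), giving [12, 5, 13, 15, 2].

[12, 5, 13, 15, 2]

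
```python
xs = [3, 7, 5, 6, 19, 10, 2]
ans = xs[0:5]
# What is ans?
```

xs has length 7. The slice xs[0:5] selects indices [0, 1, 2, 3, 4] (0->3, 1->7, 2->5, 3->6, 4->19), giving [3, 7, 5, 6, 19].

[3, 7, 5, 6, 19]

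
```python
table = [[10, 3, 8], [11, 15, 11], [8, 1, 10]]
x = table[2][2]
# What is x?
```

table[2] = [8, 1, 10]. Taking column 2 of that row yields 10.

10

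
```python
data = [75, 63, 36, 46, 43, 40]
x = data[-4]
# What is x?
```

data has length 6. Negative index -4 maps to positive index 6 + (-4) = 2. data[2] = 36.

36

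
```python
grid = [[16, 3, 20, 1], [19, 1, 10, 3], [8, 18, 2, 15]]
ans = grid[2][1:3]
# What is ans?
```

grid[2] = [8, 18, 2, 15]. grid[2] has length 4. The slice grid[2][1:3] selects indices [1, 2] (1->18, 2->2), giving [18, 2].

[18, 2]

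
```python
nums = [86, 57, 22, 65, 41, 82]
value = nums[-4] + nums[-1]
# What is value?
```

nums has length 6. Negative index -4 maps to positive index 6 + (-4) = 2. nums[2] = 22.
nums has length 6. Negative index -1 maps to positive index 6 + (-1) = 5. nums[5] = 82.
Sum: 22 + 82 = 104.

104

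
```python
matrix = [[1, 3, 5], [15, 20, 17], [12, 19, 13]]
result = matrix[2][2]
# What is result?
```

matrix[2] = [12, 19, 13]. Taking column 2 of that row yields 13.

13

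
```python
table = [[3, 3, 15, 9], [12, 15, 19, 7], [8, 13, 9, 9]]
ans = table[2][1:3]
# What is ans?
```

table[2] = [8, 13, 9, 9]. table[2] has length 4. The slice table[2][1:3] selects indices [1, 2] (1->13, 2->9), giving [13, 9].

[13, 9]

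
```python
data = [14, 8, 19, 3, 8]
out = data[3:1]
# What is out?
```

data has length 5. The slice data[3:1] resolves to an empty index range, so the result is [].

[]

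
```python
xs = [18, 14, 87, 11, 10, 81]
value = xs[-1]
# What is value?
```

xs has length 6. Negative index -1 maps to positive index 6 + (-1) = 5. xs[5] = 81.

81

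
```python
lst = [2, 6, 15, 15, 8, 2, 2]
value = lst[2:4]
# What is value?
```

lst has length 7. The slice lst[2:4] selects indices [2, 3] (2->15, 3->15), giving [15, 15].

[15, 15]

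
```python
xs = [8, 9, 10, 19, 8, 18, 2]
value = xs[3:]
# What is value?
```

xs has length 7. The slice xs[3:] selects indices [3, 4, 5, 6] (3->19, 4->8, 5->18, 6->2), giving [19, 8, 18, 2].

[19, 8, 18, 2]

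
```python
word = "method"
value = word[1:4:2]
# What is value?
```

word has length 6. The slice word[1:4:2] selects indices [1, 3] (1->'e', 3->'h'), giving 'eh'.

'eh'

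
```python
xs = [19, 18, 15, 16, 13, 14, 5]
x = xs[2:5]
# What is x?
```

xs has length 7. The slice xs[2:5] selects indices [2, 3, 4] (2->15, 3->16, 4->13), giving [15, 16, 13].

[15, 16, 13]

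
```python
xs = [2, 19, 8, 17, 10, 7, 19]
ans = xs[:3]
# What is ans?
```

xs has length 7. The slice xs[:3] selects indices [0, 1, 2] (0->2, 1->19, 2->8), giving [2, 19, 8].

[2, 19, 8]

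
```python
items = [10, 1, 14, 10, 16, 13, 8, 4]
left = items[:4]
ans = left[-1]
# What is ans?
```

items has length 8. The slice items[:4] selects indices [0, 1, 2, 3] (0->10, 1->1, 2->14, 3->10), giving [10, 1, 14, 10]. So left = [10, 1, 14, 10]. Then left[-1] = 10.

10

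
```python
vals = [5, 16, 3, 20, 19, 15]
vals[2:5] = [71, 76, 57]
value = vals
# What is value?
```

vals starts as [5, 16, 3, 20, 19, 15] (length 6). The slice vals[2:5] covers indices [2, 3, 4] with values [3, 20, 19]. Replacing that slice with [71, 76, 57] (same length) produces [5, 16, 71, 76, 57, 15].

[5, 16, 71, 76, 57, 15]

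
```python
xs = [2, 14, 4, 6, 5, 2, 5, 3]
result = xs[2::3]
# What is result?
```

xs has length 8. The slice xs[2::3] selects indices [2, 5] (2->4, 5->2), giving [4, 2].

[4, 2]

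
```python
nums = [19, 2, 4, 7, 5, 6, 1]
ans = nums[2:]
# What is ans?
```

nums has length 7. The slice nums[2:] selects indices [2, 3, 4, 5, 6] (2->4, 3->7, 4->5, 5->6, 6->1), giving [4, 7, 5, 6, 1].

[4, 7, 5, 6, 1]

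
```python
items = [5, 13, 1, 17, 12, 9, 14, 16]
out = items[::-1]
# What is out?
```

items has length 8. The slice items[::-1] selects indices [7, 6, 5, 4, 3, 2, 1, 0] (7->16, 6->14, 5->9, 4->12, 3->17, 2->1, 1->13, 0->5), giving [16, 14, 9, 12, 17, 1, 13, 5].

[16, 14, 9, 12, 17, 1, 13, 5]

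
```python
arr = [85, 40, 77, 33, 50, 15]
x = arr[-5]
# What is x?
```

arr has length 6. Negative index -5 maps to positive index 6 + (-5) = 1. arr[1] = 40.

40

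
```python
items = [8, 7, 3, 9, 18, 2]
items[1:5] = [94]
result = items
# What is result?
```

items starts as [8, 7, 3, 9, 18, 2] (length 6). The slice items[1:5] covers indices [1, 2, 3, 4] with values [7, 3, 9, 18]. Replacing that slice with [94] (different length) produces [8, 94, 2].

[8, 94, 2]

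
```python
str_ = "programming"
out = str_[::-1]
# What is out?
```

str_ has length 11. The slice str_[::-1] selects indices [10, 9, 8, 7, 6, 5, 4, 3, 2, 1, 0] (10->'g', 9->'n', 8->'i', 7->'m', 6->'m', 5->'a', 4->'r', 3->'g', 2->'o', 1->'r', 0->'p'), giving 'gnimmargorp'.

'gnimmargorp'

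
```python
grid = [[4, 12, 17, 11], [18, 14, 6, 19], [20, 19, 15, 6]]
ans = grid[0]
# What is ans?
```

grid has 3 rows. Row 0 is [4, 12, 17, 11].

[4, 12, 17, 11]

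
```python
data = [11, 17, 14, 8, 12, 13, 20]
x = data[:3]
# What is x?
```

data has length 7. The slice data[:3] selects indices [0, 1, 2] (0->11, 1->17, 2->14), giving [11, 17, 14].

[11, 17, 14]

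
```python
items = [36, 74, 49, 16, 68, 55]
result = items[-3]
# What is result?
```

items has length 6. Negative index -3 maps to positive index 6 + (-3) = 3. items[3] = 16.

16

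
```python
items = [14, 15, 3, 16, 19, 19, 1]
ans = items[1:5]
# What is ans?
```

items has length 7. The slice items[1:5] selects indices [1, 2, 3, 4] (1->15, 2->3, 3->16, 4->19), giving [15, 3, 16, 19].

[15, 3, 16, 19]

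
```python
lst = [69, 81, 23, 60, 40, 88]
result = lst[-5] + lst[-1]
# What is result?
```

lst has length 6. Negative index -5 maps to positive index 6 + (-5) = 1. lst[1] = 81.
lst has length 6. Negative index -1 maps to positive index 6 + (-1) = 5. lst[5] = 88.
Sum: 81 + 88 = 169.

169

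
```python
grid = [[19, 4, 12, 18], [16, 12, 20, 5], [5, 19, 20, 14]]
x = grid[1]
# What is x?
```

grid has 3 rows. Row 1 is [16, 12, 20, 5].

[16, 12, 20, 5]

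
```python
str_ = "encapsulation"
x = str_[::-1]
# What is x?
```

str_ has length 13. The slice str_[::-1] selects indices [12, 11, 10, 9, 8, 7, 6, 5, 4, 3, 2, 1, 0] (12->'n', 11->'o', 10->'i', 9->'t', 8->'a', 7->'l', 6->'u', 5->'s', 4->'p', 3->'a', 2->'c', 1->'n', 0->'e'), giving 'noitaluspacne'.

'noitaluspacne'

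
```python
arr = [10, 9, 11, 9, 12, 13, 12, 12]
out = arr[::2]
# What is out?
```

arr has length 8. The slice arr[::2] selects indices [0, 2, 4, 6] (0->10, 2->11, 4->12, 6->12), giving [10, 11, 12, 12].

[10, 11, 12, 12]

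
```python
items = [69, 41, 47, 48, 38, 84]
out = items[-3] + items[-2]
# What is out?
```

items has length 6. Negative index -3 maps to positive index 6 + (-3) = 3. items[3] = 48.
items has length 6. Negative index -2 maps to positive index 6 + (-2) = 4. items[4] = 38.
Sum: 48 + 38 = 86.

86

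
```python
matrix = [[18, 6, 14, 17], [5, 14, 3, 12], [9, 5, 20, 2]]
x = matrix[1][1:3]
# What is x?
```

matrix[1] = [5, 14, 3, 12]. matrix[1] has length 4. The slice matrix[1][1:3] selects indices [1, 2] (1->14, 2->3), giving [14, 3].

[14, 3]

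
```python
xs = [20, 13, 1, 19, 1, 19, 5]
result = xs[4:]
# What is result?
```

xs has length 7. The slice xs[4:] selects indices [4, 5, 6] (4->1, 5->19, 6->5), giving [1, 19, 5].

[1, 19, 5]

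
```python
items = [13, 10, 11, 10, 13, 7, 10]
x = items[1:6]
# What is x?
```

items has length 7. The slice items[1:6] selects indices [1, 2, 3, 4, 5] (1->10, 2->11, 3->10, 4->13, 5->7), giving [10, 11, 10, 13, 7].

[10, 11, 10, 13, 7]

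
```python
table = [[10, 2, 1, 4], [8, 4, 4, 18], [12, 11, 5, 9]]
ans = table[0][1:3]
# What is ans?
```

table[0] = [10, 2, 1, 4]. table[0] has length 4. The slice table[0][1:3] selects indices [1, 2] (1->2, 2->1), giving [2, 1].

[2, 1]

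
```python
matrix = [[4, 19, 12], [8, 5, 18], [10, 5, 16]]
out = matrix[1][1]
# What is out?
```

matrix[1] = [8, 5, 18]. Taking column 1 of that row yields 5.

5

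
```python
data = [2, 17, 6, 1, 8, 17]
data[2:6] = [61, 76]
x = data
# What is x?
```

data starts as [2, 17, 6, 1, 8, 17] (length 6). The slice data[2:6] covers indices [2, 3, 4, 5] with values [6, 1, 8, 17]. Replacing that slice with [61, 76] (different length) produces [2, 17, 61, 76].

[2, 17, 61, 76]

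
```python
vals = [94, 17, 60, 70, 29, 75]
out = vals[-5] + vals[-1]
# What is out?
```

vals has length 6. Negative index -5 maps to positive index 6 + (-5) = 1. vals[1] = 17.
vals has length 6. Negative index -1 maps to positive index 6 + (-1) = 5. vals[5] = 75.
Sum: 17 + 75 = 92.

92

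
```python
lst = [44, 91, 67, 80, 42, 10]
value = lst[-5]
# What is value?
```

lst has length 6. Negative index -5 maps to positive index 6 + (-5) = 1. lst[1] = 91.

91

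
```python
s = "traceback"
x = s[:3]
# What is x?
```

s has length 9. The slice s[:3] selects indices [0, 1, 2] (0->'t', 1->'r', 2->'a'), giving 'tra'.

'tra'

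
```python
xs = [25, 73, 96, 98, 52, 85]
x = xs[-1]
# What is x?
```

xs has length 6. Negative index -1 maps to positive index 6 + (-1) = 5. xs[5] = 85.

85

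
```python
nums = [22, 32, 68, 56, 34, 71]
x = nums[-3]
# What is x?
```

nums has length 6. Negative index -3 maps to positive index 6 + (-3) = 3. nums[3] = 56.

56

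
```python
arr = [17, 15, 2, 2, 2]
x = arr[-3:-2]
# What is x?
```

arr has length 5. The slice arr[-3:-2] selects indices [2] (2->2), giving [2].

[2]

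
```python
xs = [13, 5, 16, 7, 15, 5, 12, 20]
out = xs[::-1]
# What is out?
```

xs has length 8. The slice xs[::-1] selects indices [7, 6, 5, 4, 3, 2, 1, 0] (7->20, 6->12, 5->5, 4->15, 3->7, 2->16, 1->5, 0->13), giving [20, 12, 5, 15, 7, 16, 5, 13].

[20, 12, 5, 15, 7, 16, 5, 13]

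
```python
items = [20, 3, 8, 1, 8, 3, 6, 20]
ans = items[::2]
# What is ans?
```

items has length 8. The slice items[::2] selects indices [0, 2, 4, 6] (0->20, 2->8, 4->8, 6->6), giving [20, 8, 8, 6].

[20, 8, 8, 6]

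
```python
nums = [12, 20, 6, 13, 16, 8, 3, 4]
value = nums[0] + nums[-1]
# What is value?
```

nums has length 8. nums[0] = 12.
nums has length 8. Negative index -1 maps to positive index 8 + (-1) = 7. nums[7] = 4.
Sum: 12 + 4 = 16.

16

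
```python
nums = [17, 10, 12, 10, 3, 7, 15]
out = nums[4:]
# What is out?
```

nums has length 7. The slice nums[4:] selects indices [4, 5, 6] (4->3, 5->7, 6->15), giving [3, 7, 15].

[3, 7, 15]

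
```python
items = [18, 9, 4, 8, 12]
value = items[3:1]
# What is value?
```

items has length 5. The slice items[3:1] resolves to an empty index range, so the result is [].

[]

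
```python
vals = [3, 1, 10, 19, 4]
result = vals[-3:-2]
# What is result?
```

vals has length 5. The slice vals[-3:-2] selects indices [2] (2->10), giving [10].

[10]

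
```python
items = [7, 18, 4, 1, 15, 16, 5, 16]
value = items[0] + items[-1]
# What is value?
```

items has length 8. items[0] = 7.
items has length 8. Negative index -1 maps to positive index 8 + (-1) = 7. items[7] = 16.
Sum: 7 + 16 = 23.

23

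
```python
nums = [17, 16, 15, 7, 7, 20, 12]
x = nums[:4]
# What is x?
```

nums has length 7. The slice nums[:4] selects indices [0, 1, 2, 3] (0->17, 1->16, 2->15, 3->7), giving [17, 16, 15, 7].

[17, 16, 15, 7]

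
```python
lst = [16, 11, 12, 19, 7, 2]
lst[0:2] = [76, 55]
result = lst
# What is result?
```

lst starts as [16, 11, 12, 19, 7, 2] (length 6). The slice lst[0:2] covers indices [0, 1] with values [16, 11]. Replacing that slice with [76, 55] (same length) produces [76, 55, 12, 19, 7, 2].

[76, 55, 12, 19, 7, 2]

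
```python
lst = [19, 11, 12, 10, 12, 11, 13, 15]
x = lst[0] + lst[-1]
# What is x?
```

lst has length 8. lst[0] = 19.
lst has length 8. Negative index -1 maps to positive index 8 + (-1) = 7. lst[7] = 15.
Sum: 19 + 15 = 34.

34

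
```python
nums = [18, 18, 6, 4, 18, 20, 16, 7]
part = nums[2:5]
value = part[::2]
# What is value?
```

nums has length 8. The slice nums[2:5] selects indices [2, 3, 4] (2->6, 3->4, 4->18), giving [6, 4, 18]. So part = [6, 4, 18]. part has length 3. The slice part[::2] selects indices [0, 2] (0->6, 2->18), giving [6, 18].

[6, 18]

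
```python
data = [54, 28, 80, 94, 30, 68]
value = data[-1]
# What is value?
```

data has length 6. Negative index -1 maps to positive index 6 + (-1) = 5. data[5] = 68.

68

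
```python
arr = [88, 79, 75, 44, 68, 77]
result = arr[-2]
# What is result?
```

arr has length 6. Negative index -2 maps to positive index 6 + (-2) = 4. arr[4] = 68.

68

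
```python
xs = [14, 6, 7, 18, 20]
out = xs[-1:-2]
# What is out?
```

xs has length 5. The slice xs[-1:-2] resolves to an empty index range, so the result is [].

[]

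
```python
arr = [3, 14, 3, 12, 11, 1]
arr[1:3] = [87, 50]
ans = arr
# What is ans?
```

arr starts as [3, 14, 3, 12, 11, 1] (length 6). The slice arr[1:3] covers indices [1, 2] with values [14, 3]. Replacing that slice with [87, 50] (same length) produces [3, 87, 50, 12, 11, 1].

[3, 87, 50, 12, 11, 1]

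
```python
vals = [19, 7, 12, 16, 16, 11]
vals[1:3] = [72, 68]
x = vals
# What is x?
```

vals starts as [19, 7, 12, 16, 16, 11] (length 6). The slice vals[1:3] covers indices [1, 2] with values [7, 12]. Replacing that slice with [72, 68] (same length) produces [19, 72, 68, 16, 16, 11].

[19, 72, 68, 16, 16, 11]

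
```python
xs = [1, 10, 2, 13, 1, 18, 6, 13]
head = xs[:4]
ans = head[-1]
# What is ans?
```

xs has length 8. The slice xs[:4] selects indices [0, 1, 2, 3] (0->1, 1->10, 2->2, 3->13), giving [1, 10, 2, 13]. So head = [1, 10, 2, 13]. Then head[-1] = 13.

13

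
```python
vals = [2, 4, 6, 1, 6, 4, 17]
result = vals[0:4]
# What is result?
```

vals has length 7. The slice vals[0:4] selects indices [0, 1, 2, 3] (0->2, 1->4, 2->6, 3->1), giving [2, 4, 6, 1].

[2, 4, 6, 1]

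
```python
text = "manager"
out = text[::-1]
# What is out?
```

text has length 7. The slice text[::-1] selects indices [6, 5, 4, 3, 2, 1, 0] (6->'r', 5->'e', 4->'g', 3->'a', 2->'n', 1->'a', 0->'m'), giving 'reganam'.

'reganam'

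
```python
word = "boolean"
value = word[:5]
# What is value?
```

word has length 7. The slice word[:5] selects indices [0, 1, 2, 3, 4] (0->'b', 1->'o', 2->'o', 3->'l', 4->'e'), giving 'boole'.

'boole'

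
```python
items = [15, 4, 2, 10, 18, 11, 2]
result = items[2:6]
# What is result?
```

items has length 7. The slice items[2:6] selects indices [2, 3, 4, 5] (2->2, 3->10, 4->18, 5->11), giving [2, 10, 18, 11].

[2, 10, 18, 11]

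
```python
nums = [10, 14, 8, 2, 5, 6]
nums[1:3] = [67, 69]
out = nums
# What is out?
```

nums starts as [10, 14, 8, 2, 5, 6] (length 6). The slice nums[1:3] covers indices [1, 2] with values [14, 8]. Replacing that slice with [67, 69] (same length) produces [10, 67, 69, 2, 5, 6].

[10, 67, 69, 2, 5, 6]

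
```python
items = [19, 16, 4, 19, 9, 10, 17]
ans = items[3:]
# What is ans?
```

items has length 7. The slice items[3:] selects indices [3, 4, 5, 6] (3->19, 4->9, 5->10, 6->17), giving [19, 9, 10, 17].

[19, 9, 10, 17]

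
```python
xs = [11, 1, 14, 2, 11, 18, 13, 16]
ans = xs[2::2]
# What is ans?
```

xs has length 8. The slice xs[2::2] selects indices [2, 4, 6] (2->14, 4->11, 6->13), giving [14, 11, 13].

[14, 11, 13]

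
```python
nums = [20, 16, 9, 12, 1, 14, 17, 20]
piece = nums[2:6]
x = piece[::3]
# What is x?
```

nums has length 8. The slice nums[2:6] selects indices [2, 3, 4, 5] (2->9, 3->12, 4->1, 5->14), giving [9, 12, 1, 14]. So piece = [9, 12, 1, 14]. piece has length 4. The slice piece[::3] selects indices [0, 3] (0->9, 3->14), giving [9, 14].

[9, 14]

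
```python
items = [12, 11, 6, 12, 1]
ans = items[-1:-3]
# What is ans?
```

items has length 5. The slice items[-1:-3] resolves to an empty index range, so the result is [].

[]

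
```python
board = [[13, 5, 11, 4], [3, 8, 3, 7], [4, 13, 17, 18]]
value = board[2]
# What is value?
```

board has 3 rows. Row 2 is [4, 13, 17, 18].

[4, 13, 17, 18]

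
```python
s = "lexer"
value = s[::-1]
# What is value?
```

s has length 5. The slice s[::-1] selects indices [4, 3, 2, 1, 0] (4->'r', 3->'e', 2->'x', 1->'e', 0->'l'), giving 'rexel'.

'rexel'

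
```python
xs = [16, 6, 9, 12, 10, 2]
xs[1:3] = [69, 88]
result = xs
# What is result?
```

xs starts as [16, 6, 9, 12, 10, 2] (length 6). The slice xs[1:3] covers indices [1, 2] with values [6, 9]. Replacing that slice with [69, 88] (same length) produces [16, 69, 88, 12, 10, 2].

[16, 69, 88, 12, 10, 2]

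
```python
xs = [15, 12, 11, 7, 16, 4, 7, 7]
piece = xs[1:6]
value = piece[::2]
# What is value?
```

xs has length 8. The slice xs[1:6] selects indices [1, 2, 3, 4, 5] (1->12, 2->11, 3->7, 4->16, 5->4), giving [12, 11, 7, 16, 4]. So piece = [12, 11, 7, 16, 4]. piece has length 5. The slice piece[::2] selects indices [0, 2, 4] (0->12, 2->7, 4->4), giving [12, 7, 4].

[12, 7, 4]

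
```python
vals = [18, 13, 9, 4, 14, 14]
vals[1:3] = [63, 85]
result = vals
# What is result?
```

vals starts as [18, 13, 9, 4, 14, 14] (length 6). The slice vals[1:3] covers indices [1, 2] with values [13, 9]. Replacing that slice with [63, 85] (same length) produces [18, 63, 85, 4, 14, 14].

[18, 63, 85, 4, 14, 14]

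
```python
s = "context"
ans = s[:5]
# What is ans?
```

s has length 7. The slice s[:5] selects indices [0, 1, 2, 3, 4] (0->'c', 1->'o', 2->'n', 3->'t', 4->'e'), giving 'conte'.

'conte'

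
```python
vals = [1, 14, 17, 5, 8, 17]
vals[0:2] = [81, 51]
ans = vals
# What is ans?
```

vals starts as [1, 14, 17, 5, 8, 17] (length 6). The slice vals[0:2] covers indices [0, 1] with values [1, 14]. Replacing that slice with [81, 51] (same length) produces [81, 51, 17, 5, 8, 17].

[81, 51, 17, 5, 8, 17]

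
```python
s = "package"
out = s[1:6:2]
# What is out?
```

s has length 7. The slice s[1:6:2] selects indices [1, 3, 5] (1->'a', 3->'k', 5->'g'), giving 'akg'.

'akg'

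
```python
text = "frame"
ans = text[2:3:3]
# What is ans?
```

text has length 5. The slice text[2:3:3] selects indices [2] (2->'a'), giving 'a'.

'a'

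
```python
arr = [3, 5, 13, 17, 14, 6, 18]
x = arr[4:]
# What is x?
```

arr has length 7. The slice arr[4:] selects indices [4, 5, 6] (4->14, 5->6, 6->18), giving [14, 6, 18].

[14, 6, 18]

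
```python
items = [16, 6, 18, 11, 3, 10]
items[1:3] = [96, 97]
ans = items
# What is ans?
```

items starts as [16, 6, 18, 11, 3, 10] (length 6). The slice items[1:3] covers indices [1, 2] with values [6, 18]. Replacing that slice with [96, 97] (same length) produces [16, 96, 97, 11, 3, 10].

[16, 96, 97, 11, 3, 10]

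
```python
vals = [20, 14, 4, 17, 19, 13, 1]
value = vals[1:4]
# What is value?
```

vals has length 7. The slice vals[1:4] selects indices [1, 2, 3] (1->14, 2->4, 3->17), giving [14, 4, 17].

[14, 4, 17]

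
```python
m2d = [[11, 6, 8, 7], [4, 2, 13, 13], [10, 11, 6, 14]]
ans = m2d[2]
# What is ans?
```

m2d has 3 rows. Row 2 is [10, 11, 6, 14].

[10, 11, 6, 14]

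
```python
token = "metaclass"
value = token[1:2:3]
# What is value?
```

token has length 9. The slice token[1:2:3] selects indices [1] (1->'e'), giving 'e'.

'e'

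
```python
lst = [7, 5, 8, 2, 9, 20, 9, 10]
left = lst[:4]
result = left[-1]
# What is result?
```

lst has length 8. The slice lst[:4] selects indices [0, 1, 2, 3] (0->7, 1->5, 2->8, 3->2), giving [7, 5, 8, 2]. So left = [7, 5, 8, 2]. Then left[-1] = 2.

2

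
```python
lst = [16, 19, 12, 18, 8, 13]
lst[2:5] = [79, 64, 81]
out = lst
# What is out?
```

lst starts as [16, 19, 12, 18, 8, 13] (length 6). The slice lst[2:5] covers indices [2, 3, 4] with values [12, 18, 8]. Replacing that slice with [79, 64, 81] (same length) produces [16, 19, 79, 64, 81, 13].

[16, 19, 79, 64, 81, 13]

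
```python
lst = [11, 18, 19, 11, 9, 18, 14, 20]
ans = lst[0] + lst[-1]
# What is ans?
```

lst has length 8. lst[0] = 11.
lst has length 8. Negative index -1 maps to positive index 8 + (-1) = 7. lst[7] = 20.
Sum: 11 + 20 = 31.

31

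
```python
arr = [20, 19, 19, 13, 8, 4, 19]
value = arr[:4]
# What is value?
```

arr has length 7. The slice arr[:4] selects indices [0, 1, 2, 3] (0->20, 1->19, 2->19, 3->13), giving [20, 19, 19, 13].

[20, 19, 19, 13]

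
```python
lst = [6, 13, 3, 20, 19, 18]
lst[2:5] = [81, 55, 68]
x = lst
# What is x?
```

lst starts as [6, 13, 3, 20, 19, 18] (length 6). The slice lst[2:5] covers indices [2, 3, 4] with values [3, 20, 19]. Replacing that slice with [81, 55, 68] (same length) produces [6, 13, 81, 55, 68, 18].

[6, 13, 81, 55, 68, 18]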